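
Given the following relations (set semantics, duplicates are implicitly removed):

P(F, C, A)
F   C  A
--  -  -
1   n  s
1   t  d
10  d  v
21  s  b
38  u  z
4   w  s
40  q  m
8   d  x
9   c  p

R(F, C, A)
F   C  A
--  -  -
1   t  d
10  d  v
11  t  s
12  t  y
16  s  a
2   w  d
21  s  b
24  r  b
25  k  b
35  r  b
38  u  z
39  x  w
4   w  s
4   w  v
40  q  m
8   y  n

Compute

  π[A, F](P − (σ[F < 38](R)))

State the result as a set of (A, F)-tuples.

{(m, 40), (p, 9), (s, 1), (x, 8), (z, 38)}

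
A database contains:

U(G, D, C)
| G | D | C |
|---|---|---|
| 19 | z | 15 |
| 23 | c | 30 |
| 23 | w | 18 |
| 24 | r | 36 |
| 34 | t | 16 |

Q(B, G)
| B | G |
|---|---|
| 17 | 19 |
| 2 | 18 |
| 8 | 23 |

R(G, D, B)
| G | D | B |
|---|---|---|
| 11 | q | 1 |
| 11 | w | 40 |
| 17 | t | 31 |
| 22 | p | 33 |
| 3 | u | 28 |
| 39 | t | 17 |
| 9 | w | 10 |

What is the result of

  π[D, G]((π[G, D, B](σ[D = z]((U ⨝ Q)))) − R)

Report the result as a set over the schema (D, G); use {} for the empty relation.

{(z, 19)}

Natural join on G: {(19, z, 15, 17), (23, c, 30, 8), (23, w, 18, 8)}
Apply σ_{D = z}; surviving tuples: {(19, z, 15, 17)}
Keep only column(s) G, D, B: {(19, z, 17)}
Taking the difference: {(19, z, 17)}
Keep only column(s) D, G: {(z, 19)}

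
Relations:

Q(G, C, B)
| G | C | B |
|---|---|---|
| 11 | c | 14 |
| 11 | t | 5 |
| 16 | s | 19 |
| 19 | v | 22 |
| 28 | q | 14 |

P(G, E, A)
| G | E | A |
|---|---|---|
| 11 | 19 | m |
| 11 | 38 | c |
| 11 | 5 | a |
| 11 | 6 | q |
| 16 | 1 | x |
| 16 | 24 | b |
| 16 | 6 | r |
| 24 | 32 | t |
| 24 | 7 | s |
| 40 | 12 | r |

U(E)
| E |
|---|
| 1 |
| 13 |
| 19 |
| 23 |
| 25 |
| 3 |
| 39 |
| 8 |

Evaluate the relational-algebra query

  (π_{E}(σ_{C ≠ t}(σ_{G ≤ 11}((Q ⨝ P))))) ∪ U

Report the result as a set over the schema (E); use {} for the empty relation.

Q ⋈ P (natural join on G): {(11, c, 14, 19, m), (11, c, 14, 38, c), (11, c, 14, 5, a), (11, c, 14, 6, q), (11, t, 5, 19, m), (11, t, 5, 38, c), (11, t, 5, 5, a), (11, t, 5, 6, q), (16, s, 19, 1, x), (16, s, 19, 24, b), (16, s, 19, 6, r)}
σ[G ≤ 11]: keep tuples satisfying G ≤ 11 → {(11, c, 14, 19, m), (11, c, 14, 38, c), (11, c, 14, 5, a), (11, c, 14, 6, q), (11, t, 5, 19, m), (11, t, 5, 38, c), (11, t, 5, 5, a), (11, t, 5, 6, q)}
σ[C ≠ t]: keep tuples satisfying C ≠ t → {(11, c, 14, 19, m), (11, c, 14, 38, c), (11, c, 14, 5, a), (11, c, 14, 6, q)}
π_{E} gives {19, 38, 5, 6}.
Taking the union: {1, 13, 19, 23, 25, 3, 38, 39, 5, 6, 8}

{1, 13, 19, 23, 25, 3, 38, 39, 5, 6, 8}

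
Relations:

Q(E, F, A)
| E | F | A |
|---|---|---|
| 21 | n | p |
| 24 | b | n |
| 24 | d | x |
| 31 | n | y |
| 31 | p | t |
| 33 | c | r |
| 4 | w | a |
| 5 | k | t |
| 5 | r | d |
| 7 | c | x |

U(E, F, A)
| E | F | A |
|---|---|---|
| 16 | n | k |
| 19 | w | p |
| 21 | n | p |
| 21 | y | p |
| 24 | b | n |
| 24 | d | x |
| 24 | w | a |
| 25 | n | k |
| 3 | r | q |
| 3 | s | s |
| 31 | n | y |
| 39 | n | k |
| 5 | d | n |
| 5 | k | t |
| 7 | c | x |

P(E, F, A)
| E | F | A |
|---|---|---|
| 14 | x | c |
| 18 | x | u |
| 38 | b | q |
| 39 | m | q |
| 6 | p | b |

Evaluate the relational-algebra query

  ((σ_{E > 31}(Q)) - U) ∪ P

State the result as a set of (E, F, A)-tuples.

Apply σ_{E > 31}; surviving tuples: {(33, c, r)}
Taking the difference: {(33, c, r)}
Taking the union: {(14, x, c), (18, x, u), (33, c, r), (38, b, q), (39, m, q), (6, p, b)}

{(14, x, c), (18, x, u), (33, c, r), (38, b, q), (39, m, q), (6, p, b)}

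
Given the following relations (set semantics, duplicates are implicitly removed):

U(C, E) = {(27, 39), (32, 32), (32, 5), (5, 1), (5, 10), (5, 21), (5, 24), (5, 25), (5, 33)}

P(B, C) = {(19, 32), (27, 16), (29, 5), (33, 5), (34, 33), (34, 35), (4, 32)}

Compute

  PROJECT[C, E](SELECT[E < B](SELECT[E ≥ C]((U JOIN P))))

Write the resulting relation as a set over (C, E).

Joining U and P on C yields {(32, 32, 19), (32, 32, 4), (32, 5, 19), (32, 5, 4), (5, 1, 29), (5, 1, 33), (5, 10, 29), (5, 10, 33), (5, 21, 29), (5, 21, 33), (5, 24, 29), (5, 24, 33), (5, 25, 29), (5, 25, 33), (5, 33, 29), (5, 33, 33)}.
Apply σ_{E ≥ C}; surviving tuples: {(32, 32, 19), (32, 32, 4), (5, 10, 29), (5, 10, 33), (5, 21, 29), (5, 21, 33), (5, 24, 29), (5, 24, 33), (5, 25, 29), (5, 25, 33), (5, 33, 29), (5, 33, 33)}
Apply σ_{E < B}; surviving tuples: {(5, 10, 29), (5, 10, 33), (5, 21, 29), (5, 21, 33), (5, 24, 29), (5, 24, 33), (5, 25, 29), (5, 25, 33)}
π[C, E]: project onto (C, E) (4 duplicate(s) eliminated) → {(5, 10), (5, 21), (5, 24), (5, 25)}

{(5, 10), (5, 21), (5, 24), (5, 25)}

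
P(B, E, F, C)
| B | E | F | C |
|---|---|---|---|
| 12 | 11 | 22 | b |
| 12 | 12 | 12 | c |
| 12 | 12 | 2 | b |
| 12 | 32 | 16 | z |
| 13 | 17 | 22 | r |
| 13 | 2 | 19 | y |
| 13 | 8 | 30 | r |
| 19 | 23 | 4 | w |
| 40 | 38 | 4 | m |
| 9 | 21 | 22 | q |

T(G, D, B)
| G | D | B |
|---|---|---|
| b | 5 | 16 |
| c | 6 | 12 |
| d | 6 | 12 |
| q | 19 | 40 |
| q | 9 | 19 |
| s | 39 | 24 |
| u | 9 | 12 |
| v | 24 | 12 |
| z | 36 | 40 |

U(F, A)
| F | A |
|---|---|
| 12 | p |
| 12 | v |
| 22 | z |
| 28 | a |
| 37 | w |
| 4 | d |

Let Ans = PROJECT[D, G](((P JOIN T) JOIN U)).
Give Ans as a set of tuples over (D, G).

{(19, q), (24, v), (36, z), (6, c), (6, d), (9, q), (9, u)}

P ⋈ T (natural join on B): {(12, 11, 22, b, c, 6), (12, 11, 22, b, d, 6), (12, 11, 22, b, u, 9), (12, 11, 22, b, v, 24), (12, 12, 12, c, c, 6), (12, 12, 12, c, d, 6), (12, 12, 12, c, u, 9), (12, 12, 12, c, v, 24), (12, 12, 2, b, c, 6), (12, 12, 2, b, d, 6), (12, 12, 2, b, u, 9), (12, 12, 2, b, v, 24), (12, 32, 16, z, c, 6), (12, 32, 16, z, d, 6), (12, 32, 16, z, u, 9), (12, 32, 16, z, v, 24), (19, 23, 4, w, q, 9), (40, 38, 4, m, q, 19), (40, 38, 4, m, z, 36)}
(P JOIN T) ⋈ U (natural join on F): {(12, 11, 22, b, c, 6, z), (12, 11, 22, b, d, 6, z), (12, 11, 22, b, u, 9, z), (12, 11, 22, b, v, 24, z), (12, 12, 12, c, c, 6, p), (12, 12, 12, c, c, 6, v), (12, 12, 12, c, d, 6, p), (12, 12, 12, c, d, 6, v), (12, 12, 12, c, u, 9, p), (12, 12, 12, c, u, 9, v), (12, 12, 12, c, v, 24, p), (12, 12, 12, c, v, 24, v), (19, 23, 4, w, q, 9, d), (40, 38, 4, m, q, 19, d), (40, 38, 4, m, z, 36, d)}
Projecting to D, G (8 duplicate(s) eliminated): {(19, q), (24, v), (36, z), (6, c), (6, d), (9, q), (9, u)}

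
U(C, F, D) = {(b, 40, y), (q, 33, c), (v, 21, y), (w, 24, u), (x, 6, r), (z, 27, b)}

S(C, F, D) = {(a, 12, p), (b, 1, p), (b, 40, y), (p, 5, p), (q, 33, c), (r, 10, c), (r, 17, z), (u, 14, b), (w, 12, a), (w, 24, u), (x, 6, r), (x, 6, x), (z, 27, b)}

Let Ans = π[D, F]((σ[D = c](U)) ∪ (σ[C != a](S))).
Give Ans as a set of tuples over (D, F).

{(a, 12), (b, 14), (b, 27), (c, 10), (c, 33), (p, 1), (p, 5), (r, 6), (u, 24), (x, 6), (y, 40), (z, 17)}

Selection D = c: {(q, 33, c)}
Selection C != a: {(b, 1, p), (b, 40, y), (p, 5, p), (q, 33, c), (r, 10, c), (r, 17, z), (u, 14, b), (w, 12, a), (w, 24, u), (x, 6, r), (x, 6, x), (z, 27, b)}
Set union of the two operands is {(b, 1, p), (b, 40, y), (p, 5, p), (q, 33, c), (r, 10, c), (r, 17, z), (u, 14, b), (w, 12, a), (w, 24, u), (x, 6, r), (x, 6, x), (z, 27, b)}.
π[D, F]: project onto (D, F) → {(a, 12), (b, 14), (b, 27), (c, 10), (c, 33), (p, 1), (p, 5), (r, 6), (u, 24), (x, 6), (y, 40), (z, 17)}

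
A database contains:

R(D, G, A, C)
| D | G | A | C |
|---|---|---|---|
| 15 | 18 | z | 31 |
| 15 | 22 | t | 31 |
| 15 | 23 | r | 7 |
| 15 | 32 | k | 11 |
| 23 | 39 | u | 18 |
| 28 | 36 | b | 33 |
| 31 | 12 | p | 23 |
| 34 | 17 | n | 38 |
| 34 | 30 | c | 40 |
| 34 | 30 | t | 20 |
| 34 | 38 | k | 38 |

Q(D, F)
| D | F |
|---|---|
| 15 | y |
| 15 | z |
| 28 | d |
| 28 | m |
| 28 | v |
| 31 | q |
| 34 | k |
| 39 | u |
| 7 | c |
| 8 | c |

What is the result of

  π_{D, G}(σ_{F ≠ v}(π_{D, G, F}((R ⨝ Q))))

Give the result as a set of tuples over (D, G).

{(15, 18), (15, 22), (15, 23), (15, 32), (28, 36), (31, 12), (34, 17), (34, 30), (34, 38)}

R ⋈ Q (natural join on D): {(15, 18, z, 31, y), (15, 18, z, 31, z), (15, 22, t, 31, y), (15, 22, t, 31, z), (15, 23, r, 7, y), (15, 23, r, 7, z), (15, 32, k, 11, y), (15, 32, k, 11, z), (28, 36, b, 33, d), (28, 36, b, 33, m), (28, 36, b, 33, v), (31, 12, p, 23, q), (34, 17, n, 38, k), (34, 30, c, 40, k), (34, 30, t, 20, k), (34, 38, k, 38, k)}
Projecting to D, G, F (1 duplicate(s) eliminated): {(15, 18, y), (15, 18, z), (15, 22, y), (15, 22, z), (15, 23, y), (15, 23, z), (15, 32, y), (15, 32, z), (28, 36, d), (28, 36, m), (28, 36, v), (31, 12, q), (34, 17, k), (34, 30, k), (34, 38, k)}
Apply σ_{F ≠ v}; surviving tuples: {(15, 18, y), (15, 18, z), (15, 22, y), (15, 22, z), (15, 23, y), (15, 23, z), (15, 32, y), (15, 32, z), (28, 36, d), (28, 36, m), (31, 12, q), (34, 17, k), (34, 30, k), (34, 38, k)}
Projecting to D, G (5 duplicate(s) eliminated): {(15, 18), (15, 22), (15, 23), (15, 32), (28, 36), (31, 12), (34, 17), (34, 30), (34, 38)}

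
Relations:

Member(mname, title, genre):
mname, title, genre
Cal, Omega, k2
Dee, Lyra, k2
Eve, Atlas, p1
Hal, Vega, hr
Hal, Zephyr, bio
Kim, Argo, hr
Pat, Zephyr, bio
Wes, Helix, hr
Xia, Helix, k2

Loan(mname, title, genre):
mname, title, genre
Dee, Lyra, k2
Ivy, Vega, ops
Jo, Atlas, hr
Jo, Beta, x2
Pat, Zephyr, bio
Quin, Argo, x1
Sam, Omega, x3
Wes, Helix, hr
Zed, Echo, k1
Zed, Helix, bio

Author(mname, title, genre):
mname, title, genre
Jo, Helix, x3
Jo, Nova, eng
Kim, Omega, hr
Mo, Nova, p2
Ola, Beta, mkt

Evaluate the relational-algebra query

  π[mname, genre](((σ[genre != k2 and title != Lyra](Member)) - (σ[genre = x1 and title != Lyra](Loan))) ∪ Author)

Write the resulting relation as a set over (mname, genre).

Apply σ_{genre != k2 and title != Lyra}; surviving tuples: {(Eve, Atlas, p1), (Hal, Vega, hr), (Hal, Zephyr, bio), (Kim, Argo, hr), (Pat, Zephyr, bio), (Wes, Helix, hr)}
Apply σ_{genre = x1 and title != Lyra}; surviving tuples: {(Quin, Argo, x1)}
Set difference of the two operands is {(Eve, Atlas, p1), (Hal, Vega, hr), (Hal, Zephyr, bio), (Kim, Argo, hr), (Pat, Zephyr, bio), (Wes, Helix, hr)}.
Set union of the two operands is {(Eve, Atlas, p1), (Hal, Vega, hr), (Hal, Zephyr, bio), (Jo, Helix, x3), (Jo, Nova, eng), (Kim, Argo, hr), (Kim, Omega, hr), (Mo, Nova, p2), (Ola, Beta, mkt), (Pat, Zephyr, bio), (Wes, Helix, hr)}.
π[mname, genre]: project onto (mname, genre) (1 duplicate(s) eliminated) → {(Eve, p1), (Hal, bio), (Hal, hr), (Jo, eng), (Jo, x3), (Kim, hr), (Mo, p2), (Ola, mkt), (Pat, bio), (Wes, hr)}

{(Eve, p1), (Hal, bio), (Hal, hr), (Jo, eng), (Jo, x3), (Kim, hr), (Mo, p2), (Ola, mkt), (Pat, bio), (Wes, hr)}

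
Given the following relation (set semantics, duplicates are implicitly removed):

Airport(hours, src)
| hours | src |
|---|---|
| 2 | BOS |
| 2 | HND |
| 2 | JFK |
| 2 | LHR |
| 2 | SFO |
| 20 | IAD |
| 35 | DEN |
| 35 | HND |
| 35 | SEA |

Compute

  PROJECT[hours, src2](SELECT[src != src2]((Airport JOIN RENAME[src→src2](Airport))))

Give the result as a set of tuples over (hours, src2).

ρ[src→src2]: schema becomes (hours, src2); tuples unchanged.
Joining Airport and RENAME[src→src2](Airport) on hours yields {(2, BOS, BOS), (2, BOS, HND), (2, BOS, JFK), (2, BOS, LHR), (2, BOS, SFO), (2, HND, BOS), (2, HND, HND), (2, HND, JFK), (2, HND, LHR), (2, HND, SFO), (2, JFK, BOS), (2, JFK, HND), (2, JFK, JFK), (2, JFK, LHR), (2, JFK, SFO), (2, LHR, BOS), (2, LHR, HND), (2, LHR, JFK), (2, LHR, LHR), (2, LHR, SFO), (2, SFO, BOS), (2, SFO, HND), (2, SFO, JFK), (2, SFO, LHR), (2, SFO, SFO), (20, IAD, IAD), (35, DEN, DEN), (35, DEN, HND), (35, DEN, SEA), (35, HND, DEN), (35, HND, HND), (35, HND, SEA), (35, SEA, DEN), (35, SEA, HND), (35, SEA, SEA)}.
σ[src != src2]: keep tuples satisfying src != src2 → {(2, BOS, HND), (2, BOS, JFK), (2, BOS, LHR), (2, BOS, SFO), (2, HND, BOS), (2, HND, JFK), (2, HND, LHR), (2, HND, SFO), (2, JFK, BOS), (2, JFK, HND), (2, JFK, LHR), (2, JFK, SFO), (2, LHR, BOS), (2, LHR, HND), (2, LHR, JFK), (2, LHR, SFO), (2, SFO, BOS), (2, SFO, HND), (2, SFO, JFK), (2, SFO, LHR), (35, DEN, HND), (35, DEN, SEA), (35, HND, DEN), (35, HND, SEA), (35, SEA, DEN), (35, SEA, HND)}
π[hours, src2]: project onto (hours, src2) (18 duplicate(s) eliminated) → {(2, BOS), (2, HND), (2, JFK), (2, LHR), (2, SFO), (35, DEN), (35, HND), (35, SEA)}

{(2, BOS), (2, HND), (2, JFK), (2, LHR), (2, SFO), (35, DEN), (35, HND), (35, SEA)}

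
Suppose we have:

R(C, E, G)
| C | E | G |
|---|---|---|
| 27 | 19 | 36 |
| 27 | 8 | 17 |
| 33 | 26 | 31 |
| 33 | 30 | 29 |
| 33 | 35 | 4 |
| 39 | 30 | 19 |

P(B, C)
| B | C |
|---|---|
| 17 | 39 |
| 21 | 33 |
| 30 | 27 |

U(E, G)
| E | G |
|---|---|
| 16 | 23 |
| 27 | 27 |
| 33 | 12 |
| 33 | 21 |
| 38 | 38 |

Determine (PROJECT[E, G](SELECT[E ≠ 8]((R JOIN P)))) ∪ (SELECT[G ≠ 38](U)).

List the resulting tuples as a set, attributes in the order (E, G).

Natural join on C: {(27, 19, 36, 30), (27, 8, 17, 30), (33, 26, 31, 21), (33, 30, 29, 21), (33, 35, 4, 21), (39, 30, 19, 17)}
Selection E ≠ 8: {(27, 19, 36, 30), (33, 26, 31, 21), (33, 30, 29, 21), (33, 35, 4, 21), (39, 30, 19, 17)}
π[E, G]: project onto (E, G) → {(19, 36), (26, 31), (30, 19), (30, 29), (35, 4)}
Selection G ≠ 38: {(16, 23), (27, 27), (33, 12), (33, 21)}
Union: {(19, 36), (26, 31), (30, 19), (30, 29), (35, 4)} with {(16, 23), (27, 27), (33, 12), (33, 21)} → {(16, 23), (19, 36), (26, 31), (27, 27), (30, 19), (30, 29), (33, 12), (33, 21), (35, 4)}

{(16, 23), (19, 36), (26, 31), (27, 27), (30, 19), (30, 29), (33, 12), (33, 21), (35, 4)}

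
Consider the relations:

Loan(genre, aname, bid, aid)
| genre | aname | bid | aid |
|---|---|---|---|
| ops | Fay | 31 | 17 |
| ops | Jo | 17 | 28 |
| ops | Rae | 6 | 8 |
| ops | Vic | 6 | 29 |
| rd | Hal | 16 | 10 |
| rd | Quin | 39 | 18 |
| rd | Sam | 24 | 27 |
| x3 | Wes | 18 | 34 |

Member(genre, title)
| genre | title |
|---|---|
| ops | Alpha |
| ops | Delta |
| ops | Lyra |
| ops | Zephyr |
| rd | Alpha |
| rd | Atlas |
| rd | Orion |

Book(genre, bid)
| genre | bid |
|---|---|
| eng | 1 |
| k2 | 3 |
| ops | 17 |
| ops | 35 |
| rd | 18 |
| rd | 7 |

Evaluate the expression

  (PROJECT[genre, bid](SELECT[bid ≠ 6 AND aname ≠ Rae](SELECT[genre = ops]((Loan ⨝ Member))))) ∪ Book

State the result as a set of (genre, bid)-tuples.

Natural join on genre: {(ops, Fay, 31, 17, Alpha), (ops, Fay, 31, 17, Delta), (ops, Fay, 31, 17, Lyra), (ops, Fay, 31, 17, Zephyr), (ops, Jo, 17, 28, Alpha), (ops, Jo, 17, 28, Delta), (ops, Jo, 17, 28, Lyra), (ops, Jo, 17, 28, Zephyr), (ops, Rae, 6, 8, Alpha), (ops, Rae, 6, 8, Delta), (ops, Rae, 6, 8, Lyra), (ops, Rae, 6, 8, Zephyr), (ops, Vic, 6, 29, Alpha), (ops, Vic, 6, 29, Delta), (ops, Vic, 6, 29, Lyra), (ops, Vic, 6, 29, Zephyr), (rd, Hal, 16, 10, Alpha), (rd, Hal, 16, 10, Atlas), (rd, Hal, 16, 10, Orion), (rd, Quin, 39, 18, Alpha), (rd, Quin, 39, 18, Atlas), (rd, Quin, 39, 18, Orion), (rd, Sam, 24, 27, Alpha), (rd, Sam, 24, 27, Atlas), (rd, Sam, 24, 27, Orion)}
Selection genre = ops: {(ops, Fay, 31, 17, Alpha), (ops, Fay, 31, 17, Delta), (ops, Fay, 31, 17, Lyra), (ops, Fay, 31, 17, Zephyr), (ops, Jo, 17, 28, Alpha), (ops, Jo, 17, 28, Delta), (ops, Jo, 17, 28, Lyra), (ops, Jo, 17, 28, Zephyr), (ops, Rae, 6, 8, Alpha), (ops, Rae, 6, 8, Delta), (ops, Rae, 6, 8, Lyra), (ops, Rae, 6, 8, Zephyr), (ops, Vic, 6, 29, Alpha), (ops, Vic, 6, 29, Delta), (ops, Vic, 6, 29, Lyra), (ops, Vic, 6, 29, Zephyr)}
Selection bid ≠ 6 AND aname ≠ Rae: {(ops, Fay, 31, 17, Alpha), (ops, Fay, 31, 17, Delta), (ops, Fay, 31, 17, Lyra), (ops, Fay, 31, 17, Zephyr), (ops, Jo, 17, 28, Alpha), (ops, Jo, 17, 28, Delta), (ops, Jo, 17, 28, Lyra), (ops, Jo, 17, 28, Zephyr)}
π_{genre, bid} gives {(ops, 17), (ops, 31)} (6 duplicate(s) eliminated).
Set union of the two operands is {(eng, 1), (k2, 3), (ops, 17), (ops, 31), (ops, 35), (rd, 18), (rd, 7)}.

{(eng, 1), (k2, 3), (ops, 17), (ops, 31), (ops, 35), (rd, 18), (rd, 7)}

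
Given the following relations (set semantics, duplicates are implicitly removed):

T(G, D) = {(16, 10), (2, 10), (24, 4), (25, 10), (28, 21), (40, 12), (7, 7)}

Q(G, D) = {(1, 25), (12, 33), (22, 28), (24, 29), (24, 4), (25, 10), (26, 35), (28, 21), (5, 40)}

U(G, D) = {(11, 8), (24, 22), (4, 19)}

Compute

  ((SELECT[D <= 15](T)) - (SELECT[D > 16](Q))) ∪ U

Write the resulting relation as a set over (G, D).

Filtering on D <= 15 leaves {(16, 10), (2, 10), (24, 4), (25, 10), (40, 12), (7, 7)}.
Filtering on D > 16 leaves {(1, 25), (12, 33), (22, 28), (24, 29), (26, 35), (28, 21), (5, 40)}.
Taking the difference: {(16, 10), (2, 10), (24, 4), (25, 10), (40, 12), (7, 7)}
Taking the union: {(11, 8), (16, 10), (2, 10), (24, 22), (24, 4), (25, 10), (4, 19), (40, 12), (7, 7)}

{(11, 8), (16, 10), (2, 10), (24, 22), (24, 4), (25, 10), (4, 19), (40, 12), (7, 7)}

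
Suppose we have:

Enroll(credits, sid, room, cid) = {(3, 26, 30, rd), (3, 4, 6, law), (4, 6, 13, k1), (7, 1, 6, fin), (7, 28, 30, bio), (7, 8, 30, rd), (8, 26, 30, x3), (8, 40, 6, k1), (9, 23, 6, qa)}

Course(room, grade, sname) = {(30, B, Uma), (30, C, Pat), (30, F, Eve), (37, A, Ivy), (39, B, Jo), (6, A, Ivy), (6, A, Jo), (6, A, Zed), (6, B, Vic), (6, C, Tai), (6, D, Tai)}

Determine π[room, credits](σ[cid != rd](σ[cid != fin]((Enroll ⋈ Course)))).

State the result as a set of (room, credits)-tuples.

Enroll ⋈ Course (natural join on room): {(3, 26, 30, rd, B, Uma), (3, 26, 30, rd, C, Pat), (3, 26, 30, rd, F, Eve), (3, 4, 6, law, A, Ivy), (3, 4, 6, law, A, Jo), (3, 4, 6, law, A, Zed), (3, 4, 6, law, B, Vic), (3, 4, 6, law, C, Tai), (3, 4, 6, law, D, Tai), (7, 1, 6, fin, A, Ivy), (7, 1, 6, fin, A, Jo), (7, 1, 6, fin, A, Zed), (7, 1, 6, fin, B, Vic), (7, 1, 6, fin, C, Tai), (7, 1, 6, fin, D, Tai), (7, 28, 30, bio, B, Uma), (7, 28, 30, bio, C, Pat), (7, 28, 30, bio, F, Eve), (7, 8, 30, rd, B, Uma), (7, 8, 30, rd, C, Pat), (7, 8, 30, rd, F, Eve), (8, 26, 30, x3, B, Uma), (8, 26, 30, x3, C, Pat), (8, 26, 30, x3, F, Eve), (8, 40, 6, k1, A, Ivy), (8, 40, 6, k1, A, Jo), (8, 40, 6, k1, A, Zed), (8, 40, 6, k1, B, Vic), (8, 40, 6, k1, C, Tai), (8, 40, 6, k1, D, Tai), (9, 23, 6, qa, A, Ivy), (9, 23, 6, qa, A, Jo), (9, 23, 6, qa, A, Zed), (9, 23, 6, qa, B, Vic), (9, 23, 6, qa, C, Tai), (9, 23, 6, qa, D, Tai)}
σ[cid != fin]: keep tuples satisfying cid != fin → {(3, 26, 30, rd, B, Uma), (3, 26, 30, rd, C, Pat), (3, 26, 30, rd, F, Eve), (3, 4, 6, law, A, Ivy), (3, 4, 6, law, A, Jo), (3, 4, 6, law, A, Zed), (3, 4, 6, law, B, Vic), (3, 4, 6, law, C, Tai), (3, 4, 6, law, D, Tai), (7, 28, 30, bio, B, Uma), (7, 28, 30, bio, C, Pat), (7, 28, 30, bio, F, Eve), (7, 8, 30, rd, B, Uma), (7, 8, 30, rd, C, Pat), (7, 8, 30, rd, F, Eve), (8, 26, 30, x3, B, Uma), (8, 26, 30, x3, C, Pat), (8, 26, 30, x3, F, Eve), (8, 40, 6, k1, A, Ivy), (8, 40, 6, k1, A, Jo), (8, 40, 6, k1, A, Zed), (8, 40, 6, k1, B, Vic), (8, 40, 6, k1, C, Tai), (8, 40, 6, k1, D, Tai), (9, 23, 6, qa, A, Ivy), (9, 23, 6, qa, A, Jo), (9, 23, 6, qa, A, Zed), (9, 23, 6, qa, B, Vic), (9, 23, 6, qa, C, Tai), (9, 23, 6, qa, D, Tai)}
σ[cid != rd]: keep tuples satisfying cid != rd → {(3, 4, 6, law, A, Ivy), (3, 4, 6, law, A, Jo), (3, 4, 6, law, A, Zed), (3, 4, 6, law, B, Vic), (3, 4, 6, law, C, Tai), (3, 4, 6, law, D, Tai), (7, 28, 30, bio, B, Uma), (7, 28, 30, bio, C, Pat), (7, 28, 30, bio, F, Eve), (8, 26, 30, x3, B, Uma), (8, 26, 30, x3, C, Pat), (8, 26, 30, x3, F, Eve), (8, 40, 6, k1, A, Ivy), (8, 40, 6, k1, A, Jo), (8, 40, 6, k1, A, Zed), (8, 40, 6, k1, B, Vic), (8, 40, 6, k1, C, Tai), (8, 40, 6, k1, D, Tai), (9, 23, 6, qa, A, Ivy), (9, 23, 6, qa, A, Jo), (9, 23, 6, qa, A, Zed), (9, 23, 6, qa, B, Vic), (9, 23, 6, qa, C, Tai), (9, 23, 6, qa, D, Tai)}
π_{room, credits} gives {(30, 7), (30, 8), (6, 3), (6, 8), (6, 9)} (19 duplicate(s) eliminated).

{(30, 7), (30, 8), (6, 3), (6, 8), (6, 9)}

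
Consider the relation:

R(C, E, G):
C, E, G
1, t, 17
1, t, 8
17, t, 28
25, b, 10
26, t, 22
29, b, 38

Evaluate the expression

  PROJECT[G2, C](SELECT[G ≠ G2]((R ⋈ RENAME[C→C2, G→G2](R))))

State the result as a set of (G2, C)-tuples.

ρ[C→C2, G→G2]: schema becomes (C2, E, G2); tuples unchanged.
R ⋈ RENAME[C→C2, G→G2](R) (natural join on E): {(1, t, 17, 1, 17), (1, t, 17, 1, 8), (1, t, 17, 17, 28), (1, t, 17, 26, 22), (1, t, 8, 1, 17), (1, t, 8, 1, 8), (1, t, 8, 17, 28), (1, t, 8, 26, 22), (17, t, 28, 1, 17), (17, t, 28, 1, 8), (17, t, 28, 17, 28), (17, t, 28, 26, 22), (25, b, 10, 25, 10), (25, b, 10, 29, 38), (26, t, 22, 1, 17), (26, t, 22, 1, 8), (26, t, 22, 17, 28), (26, t, 22, 26, 22), (29, b, 38, 25, 10), (29, b, 38, 29, 38)}
σ[G ≠ G2]: keep tuples satisfying G ≠ G2 → {(1, t, 17, 1, 8), (1, t, 17, 17, 28), (1, t, 17, 26, 22), (1, t, 8, 1, 17), (1, t, 8, 17, 28), (1, t, 8, 26, 22), (17, t, 28, 1, 17), (17, t, 28, 1, 8), (17, t, 28, 26, 22), (25, b, 10, 29, 38), (26, t, 22, 1, 17), (26, t, 22, 1, 8), (26, t, 22, 17, 28), (29, b, 38, 25, 10)}
Projecting to G2, C (2 duplicate(s) eliminated): {(10, 29), (17, 1), (17, 17), (17, 26), (22, 1), (22, 17), (28, 1), (28, 26), (38, 25), (8, 1), (8, 17), (8, 26)}

{(10, 29), (17, 1), (17, 17), (17, 26), (22, 1), (22, 17), (28, 1), (28, 26), (38, 25), (8, 1), (8, 17), (8, 26)}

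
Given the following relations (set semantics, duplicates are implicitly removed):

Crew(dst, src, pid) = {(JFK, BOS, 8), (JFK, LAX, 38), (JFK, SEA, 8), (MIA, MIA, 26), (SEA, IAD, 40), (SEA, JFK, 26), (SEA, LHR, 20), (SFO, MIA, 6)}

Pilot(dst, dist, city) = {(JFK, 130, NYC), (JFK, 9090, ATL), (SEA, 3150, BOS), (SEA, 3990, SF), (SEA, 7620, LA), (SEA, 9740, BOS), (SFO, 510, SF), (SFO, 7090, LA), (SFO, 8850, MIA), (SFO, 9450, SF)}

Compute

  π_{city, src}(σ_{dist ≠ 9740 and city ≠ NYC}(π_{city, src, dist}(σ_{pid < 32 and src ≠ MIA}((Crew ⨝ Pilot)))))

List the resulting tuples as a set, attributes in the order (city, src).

{(ATL, BOS), (ATL, SEA), (BOS, JFK), (BOS, LHR), (LA, JFK), (LA, LHR), (SF, JFK), (SF, LHR)}

Joining Crew and Pilot on dst yields {(JFK, BOS, 8, 130, NYC), (JFK, BOS, 8, 9090, ATL), (JFK, LAX, 38, 130, NYC), (JFK, LAX, 38, 9090, ATL), (JFK, SEA, 8, 130, NYC), (JFK, SEA, 8, 9090, ATL), (SEA, IAD, 40, 3150, BOS), (SEA, IAD, 40, 3990, SF), (SEA, IAD, 40, 7620, LA), (SEA, IAD, 40, 9740, BOS), (SEA, JFK, 26, 3150, BOS), (SEA, JFK, 26, 3990, SF), (SEA, JFK, 26, 7620, LA), (SEA, JFK, 26, 9740, BOS), (SEA, LHR, 20, 3150, BOS), (SEA, LHR, 20, 3990, SF), (SEA, LHR, 20, 7620, LA), (SEA, LHR, 20, 9740, BOS), (SFO, MIA, 6, 510, SF), (SFO, MIA, 6, 7090, LA), (SFO, MIA, 6, 8850, MIA), (SFO, MIA, 6, 9450, SF)}.
Selection pid < 32 and src ≠ MIA: {(JFK, BOS, 8, 130, NYC), (JFK, BOS, 8, 9090, ATL), (JFK, SEA, 8, 130, NYC), (JFK, SEA, 8, 9090, ATL), (SEA, JFK, 26, 3150, BOS), (SEA, JFK, 26, 3990, SF), (SEA, JFK, 26, 7620, LA), (SEA, JFK, 26, 9740, BOS), (SEA, LHR, 20, 3150, BOS), (SEA, LHR, 20, 3990, SF), (SEA, LHR, 20, 7620, LA), (SEA, LHR, 20, 9740, BOS)}
Keep only column(s) city, src, dist: {(ATL, BOS, 9090), (ATL, SEA, 9090), (BOS, JFK, 3150), (BOS, JFK, 9740), (BOS, LHR, 3150), (BOS, LHR, 9740), (LA, JFK, 7620), (LA, LHR, 7620), (NYC, BOS, 130), (NYC, SEA, 130), (SF, JFK, 3990), (SF, LHR, 3990)}
Selection dist ≠ 9740 and city ≠ NYC: {(ATL, BOS, 9090), (ATL, SEA, 9090), (BOS, JFK, 3150), (BOS, LHR, 3150), (LA, JFK, 7620), (LA, LHR, 7620), (SF, JFK, 3990), (SF, LHR, 3990)}
Keep only column(s) city, src: {(ATL, BOS), (ATL, SEA), (BOS, JFK), (BOS, LHR), (LA, JFK), (LA, LHR), (SF, JFK), (SF, LHR)}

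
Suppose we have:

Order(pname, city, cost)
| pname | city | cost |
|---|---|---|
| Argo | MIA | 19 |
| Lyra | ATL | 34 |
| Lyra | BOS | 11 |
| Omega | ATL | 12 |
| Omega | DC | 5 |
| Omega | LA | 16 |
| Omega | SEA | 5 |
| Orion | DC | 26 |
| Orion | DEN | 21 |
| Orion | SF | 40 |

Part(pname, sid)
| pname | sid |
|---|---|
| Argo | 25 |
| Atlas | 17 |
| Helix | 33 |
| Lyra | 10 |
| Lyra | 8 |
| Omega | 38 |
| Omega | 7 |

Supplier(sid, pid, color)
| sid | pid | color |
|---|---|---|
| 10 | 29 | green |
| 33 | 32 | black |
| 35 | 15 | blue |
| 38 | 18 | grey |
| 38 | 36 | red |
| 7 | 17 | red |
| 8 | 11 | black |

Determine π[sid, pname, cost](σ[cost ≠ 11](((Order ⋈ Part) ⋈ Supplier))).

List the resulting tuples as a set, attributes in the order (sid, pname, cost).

Joining Order and Part on pname yields {(Argo, MIA, 19, 25), (Lyra, ATL, 34, 10), (Lyra, ATL, 34, 8), (Lyra, BOS, 11, 10), (Lyra, BOS, 11, 8), (Omega, ATL, 12, 38), (Omega, ATL, 12, 7), (Omega, DC, 5, 38), (Omega, DC, 5, 7), (Omega, LA, 16, 38), (Omega, LA, 16, 7), (Omega, SEA, 5, 38), (Omega, SEA, 5, 7)}.
Joining (Order ⋈ Part) and Supplier on sid yields {(Lyra, ATL, 34, 10, 29, green), (Lyra, ATL, 34, 8, 11, black), (Lyra, BOS, 11, 10, 29, green), (Lyra, BOS, 11, 8, 11, black), (Omega, ATL, 12, 38, 18, grey), (Omega, ATL, 12, 38, 36, red), (Omega, ATL, 12, 7, 17, red), (Omega, DC, 5, 38, 18, grey), (Omega, DC, 5, 38, 36, red), (Omega, DC, 5, 7, 17, red), (Omega, LA, 16, 38, 18, grey), (Omega, LA, 16, 38, 36, red), (Omega, LA, 16, 7, 17, red), (Omega, SEA, 5, 38, 18, grey), (Omega, SEA, 5, 38, 36, red), (Omega, SEA, 5, 7, 17, red)}.
Filtering on cost ≠ 11 leaves {(Lyra, ATL, 34, 10, 29, green), (Lyra, ATL, 34, 8, 11, black), (Omega, ATL, 12, 38, 18, grey), (Omega, ATL, 12, 38, 36, red), (Omega, ATL, 12, 7, 17, red), (Omega, DC, 5, 38, 18, grey), (Omega, DC, 5, 38, 36, red), (Omega, DC, 5, 7, 17, red), (Omega, LA, 16, 38, 18, grey), (Omega, LA, 16, 38, 36, red), (Omega, LA, 16, 7, 17, red), (Omega, SEA, 5, 38, 18, grey), (Omega, SEA, 5, 38, 36, red), (Omega, SEA, 5, 7, 17, red)}.
π_{sid, pname, cost} gives {(10, Lyra, 34), (38, Omega, 12), (38, Omega, 16), (38, Omega, 5), (7, Omega, 12), (7, Omega, 16), (7, Omega, 5), (8, Lyra, 34)} (6 duplicate(s) eliminated).

{(10, Lyra, 34), (38, Omega, 12), (38, Omega, 16), (38, Omega, 5), (7, Omega, 12), (7, Omega, 16), (7, Omega, 5), (8, Lyra, 34)}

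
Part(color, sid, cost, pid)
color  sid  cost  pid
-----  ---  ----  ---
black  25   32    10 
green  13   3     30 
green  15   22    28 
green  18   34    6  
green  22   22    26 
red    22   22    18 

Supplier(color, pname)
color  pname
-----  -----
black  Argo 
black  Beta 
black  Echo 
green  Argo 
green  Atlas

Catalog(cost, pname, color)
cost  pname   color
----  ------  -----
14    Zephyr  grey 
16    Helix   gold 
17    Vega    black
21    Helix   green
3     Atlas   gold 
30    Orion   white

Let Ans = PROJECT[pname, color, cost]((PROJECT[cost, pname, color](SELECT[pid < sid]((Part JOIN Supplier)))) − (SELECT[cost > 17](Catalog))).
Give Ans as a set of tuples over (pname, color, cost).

Part ⋈ Supplier (natural join on color): {(black, 25, 32, 10, Argo), (black, 25, 32, 10, Beta), (black, 25, 32, 10, Echo), (green, 13, 3, 30, Argo), (green, 13, 3, 30, Atlas), (green, 15, 22, 28, Argo), (green, 15, 22, 28, Atlas), (green, 18, 34, 6, Argo), (green, 18, 34, 6, Atlas), (green, 22, 22, 26, Argo), (green, 22, 22, 26, Atlas)}
Selection pid < sid: {(black, 25, 32, 10, Argo), (black, 25, 32, 10, Beta), (black, 25, 32, 10, Echo), (green, 18, 34, 6, Argo), (green, 18, 34, 6, Atlas)}
Projecting to cost, pname, color: {(32, Argo, black), (32, Beta, black), (32, Echo, black), (34, Argo, green), (34, Atlas, green)}
Selection cost > 17: {(21, Helix, green), (30, Orion, white)}
Taking the difference: {(32, Argo, black), (32, Beta, black), (32, Echo, black), (34, Argo, green), (34, Atlas, green)}
Projecting to pname, color, cost: {(Argo, black, 32), (Argo, green, 34), (Atlas, green, 34), (Beta, black, 32), (Echo, black, 32)}

{(Argo, black, 32), (Argo, green, 34), (Atlas, green, 34), (Beta, black, 32), (Echo, black, 32)}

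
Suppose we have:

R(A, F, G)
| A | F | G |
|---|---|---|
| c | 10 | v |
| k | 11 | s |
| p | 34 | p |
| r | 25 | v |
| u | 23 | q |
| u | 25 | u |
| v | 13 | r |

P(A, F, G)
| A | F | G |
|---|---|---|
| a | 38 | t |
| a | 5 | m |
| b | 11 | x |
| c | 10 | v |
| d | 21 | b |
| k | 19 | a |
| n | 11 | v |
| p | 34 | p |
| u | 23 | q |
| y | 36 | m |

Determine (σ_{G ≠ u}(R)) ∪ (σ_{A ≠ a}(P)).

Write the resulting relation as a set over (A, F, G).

Filtering on G ≠ u leaves {(c, 10, v), (k, 11, s), (p, 34, p), (r, 25, v), (u, 23, q), (v, 13, r)}.
Filtering on A ≠ a leaves {(b, 11, x), (c, 10, v), (d, 21, b), (k, 19, a), (n, 11, v), (p, 34, p), (u, 23, q), (y, 36, m)}.
Set union of the two operands is {(b, 11, x), (c, 10, v), (d, 21, b), (k, 11, s), (k, 19, a), (n, 11, v), (p, 34, p), (r, 25, v), (u, 23, q), (v, 13, r), (y, 36, m)}.

{(b, 11, x), (c, 10, v), (d, 21, b), (k, 11, s), (k, 19, a), (n, 11, v), (p, 34, p), (r, 25, v), (u, 23, q), (v, 13, r), (y, 36, m)}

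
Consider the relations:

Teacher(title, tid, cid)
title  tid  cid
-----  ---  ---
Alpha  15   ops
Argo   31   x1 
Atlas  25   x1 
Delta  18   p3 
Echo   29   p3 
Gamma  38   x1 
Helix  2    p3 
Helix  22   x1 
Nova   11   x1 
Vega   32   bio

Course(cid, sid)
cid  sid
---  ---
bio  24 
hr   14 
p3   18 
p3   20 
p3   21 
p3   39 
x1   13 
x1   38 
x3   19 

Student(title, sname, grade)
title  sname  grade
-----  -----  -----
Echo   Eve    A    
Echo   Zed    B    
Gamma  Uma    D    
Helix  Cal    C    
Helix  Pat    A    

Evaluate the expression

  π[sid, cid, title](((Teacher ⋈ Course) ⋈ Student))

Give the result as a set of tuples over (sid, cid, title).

Joining Teacher and Course on cid yields {(Argo, 31, x1, 13), (Argo, 31, x1, 38), (Atlas, 25, x1, 13), (Atlas, 25, x1, 38), (Delta, 18, p3, 18), (Delta, 18, p3, 20), (Delta, 18, p3, 21), (Delta, 18, p3, 39), (Echo, 29, p3, 18), (Echo, 29, p3, 20), (Echo, 29, p3, 21), (Echo, 29, p3, 39), (Gamma, 38, x1, 13), (Gamma, 38, x1, 38), (Helix, 2, p3, 18), (Helix, 2, p3, 20), (Helix, 2, p3, 21), (Helix, 2, p3, 39), (Helix, 22, x1, 13), (Helix, 22, x1, 38), (Nova, 11, x1, 13), (Nova, 11, x1, 38), (Vega, 32, bio, 24)}.
Joining (Teacher ⋈ Course) and Student on title yields {(Echo, 29, p3, 18, Eve, A), (Echo, 29, p3, 18, Zed, B), (Echo, 29, p3, 20, Eve, A), (Echo, 29, p3, 20, Zed, B), (Echo, 29, p3, 21, Eve, A), (Echo, 29, p3, 21, Zed, B), (Echo, 29, p3, 39, Eve, A), (Echo, 29, p3, 39, Zed, B), (Gamma, 38, x1, 13, Uma, D), (Gamma, 38, x1, 38, Uma, D), (Helix, 2, p3, 18, Cal, C), (Helix, 2, p3, 18, Pat, A), (Helix, 2, p3, 20, Cal, C), (Helix, 2, p3, 20, Pat, A), (Helix, 2, p3, 21, Cal, C), (Helix, 2, p3, 21, Pat, A), (Helix, 2, p3, 39, Cal, C), (Helix, 2, p3, 39, Pat, A), (Helix, 22, x1, 13, Cal, C), (Helix, 22, x1, 13, Pat, A), (Helix, 22, x1, 38, Cal, C), (Helix, 22, x1, 38, Pat, A)}.
π[sid, cid, title]: project onto (sid, cid, title) (10 duplicate(s) eliminated) → {(13, x1, Gamma), (13, x1, Helix), (18, p3, Echo), (18, p3, Helix), (20, p3, Echo), (20, p3, Helix), (21, p3, Echo), (21, p3, Helix), (38, x1, Gamma), (38, x1, Helix), (39, p3, Echo), (39, p3, Helix)}

{(13, x1, Gamma), (13, x1, Helix), (18, p3, Echo), (18, p3, Helix), (20, p3, Echo), (20, p3, Helix), (21, p3, Echo), (21, p3, Helix), (38, x1, Gamma), (38, x1, Helix), (39, p3, Echo), (39, p3, Helix)}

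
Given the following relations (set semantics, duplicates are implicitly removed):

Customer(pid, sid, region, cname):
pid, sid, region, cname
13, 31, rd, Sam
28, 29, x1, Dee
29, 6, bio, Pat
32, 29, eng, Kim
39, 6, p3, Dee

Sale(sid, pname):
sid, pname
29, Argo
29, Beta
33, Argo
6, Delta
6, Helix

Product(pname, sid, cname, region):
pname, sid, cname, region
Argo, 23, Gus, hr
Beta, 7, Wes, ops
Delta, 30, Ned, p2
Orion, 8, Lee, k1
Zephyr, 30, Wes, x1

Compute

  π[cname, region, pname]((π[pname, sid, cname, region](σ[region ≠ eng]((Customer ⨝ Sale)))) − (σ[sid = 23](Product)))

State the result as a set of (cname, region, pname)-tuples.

{(Dee, p3, Delta), (Dee, p3, Helix), (Dee, x1, Argo), (Dee, x1, Beta), (Pat, bio, Delta), (Pat, bio, Helix)}

Joining Customer and Sale on sid yields {(28, 29, x1, Dee, Argo), (28, 29, x1, Dee, Beta), (29, 6, bio, Pat, Delta), (29, 6, bio, Pat, Helix), (32, 29, eng, Kim, Argo), (32, 29, eng, Kim, Beta), (39, 6, p3, Dee, Delta), (39, 6, p3, Dee, Helix)}.
σ[region ≠ eng]: keep tuples satisfying region ≠ eng → {(28, 29, x1, Dee, Argo), (28, 29, x1, Dee, Beta), (29, 6, bio, Pat, Delta), (29, 6, bio, Pat, Helix), (39, 6, p3, Dee, Delta), (39, 6, p3, Dee, Helix)}
Projecting to pname, sid, cname, region: {(Argo, 29, Dee, x1), (Beta, 29, Dee, x1), (Delta, 6, Dee, p3), (Delta, 6, Pat, bio), (Helix, 6, Dee, p3), (Helix, 6, Pat, bio)}
σ[sid = 23]: keep tuples satisfying sid = 23 → {(Argo, 23, Gus, hr)}
Difference: {(Argo, 29, Dee, x1), (Beta, 29, Dee, x1), (Delta, 6, Dee, p3), (Delta, 6, Pat, bio), (Helix, 6, Dee, p3), (Helix, 6, Pat, bio)} with {(Argo, 23, Gus, hr)} → {(Argo, 29, Dee, x1), (Beta, 29, Dee, x1), (Delta, 6, Dee, p3), (Delta, 6, Pat, bio), (Helix, 6, Dee, p3), (Helix, 6, Pat, bio)}
Projecting to cname, region, pname: {(Dee, p3, Delta), (Dee, p3, Helix), (Dee, x1, Argo), (Dee, x1, Beta), (Pat, bio, Delta), (Pat, bio, Helix)}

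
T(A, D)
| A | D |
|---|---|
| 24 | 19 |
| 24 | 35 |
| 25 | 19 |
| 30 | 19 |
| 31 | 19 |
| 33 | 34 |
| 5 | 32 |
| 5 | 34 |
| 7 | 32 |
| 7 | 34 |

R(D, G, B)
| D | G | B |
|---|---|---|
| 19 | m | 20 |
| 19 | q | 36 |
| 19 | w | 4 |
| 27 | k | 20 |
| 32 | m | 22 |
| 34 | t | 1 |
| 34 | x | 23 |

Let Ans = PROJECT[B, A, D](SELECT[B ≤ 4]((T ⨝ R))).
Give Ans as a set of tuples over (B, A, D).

Joining T and R on D yields {(24, 19, m, 20), (24, 19, q, 36), (24, 19, w, 4), (25, 19, m, 20), (25, 19, q, 36), (25, 19, w, 4), (30, 19, m, 20), (30, 19, q, 36), (30, 19, w, 4), (31, 19, m, 20), (31, 19, q, 36), (31, 19, w, 4), (33, 34, t, 1), (33, 34, x, 23), (5, 32, m, 22), (5, 34, t, 1), (5, 34, x, 23), (7, 32, m, 22), (7, 34, t, 1), (7, 34, x, 23)}.
Apply σ_{B ≤ 4}; surviving tuples: {(24, 19, w, 4), (25, 19, w, 4), (30, 19, w, 4), (31, 19, w, 4), (33, 34, t, 1), (5, 34, t, 1), (7, 34, t, 1)}
π[B, A, D]: project onto (B, A, D) → {(1, 33, 34), (1, 5, 34), (1, 7, 34), (4, 24, 19), (4, 25, 19), (4, 30, 19), (4, 31, 19)}

{(1, 33, 34), (1, 5, 34), (1, 7, 34), (4, 24, 19), (4, 25, 19), (4, 30, 19), (4, 31, 19)}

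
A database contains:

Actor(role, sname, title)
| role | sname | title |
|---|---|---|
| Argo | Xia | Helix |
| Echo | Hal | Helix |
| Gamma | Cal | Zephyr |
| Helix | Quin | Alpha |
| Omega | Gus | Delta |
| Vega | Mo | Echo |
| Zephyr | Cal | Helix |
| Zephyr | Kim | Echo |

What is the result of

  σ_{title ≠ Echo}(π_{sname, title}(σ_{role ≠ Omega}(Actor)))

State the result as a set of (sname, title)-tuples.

σ[role ≠ Omega]: keep tuples satisfying role ≠ Omega → {(Argo, Xia, Helix), (Echo, Hal, Helix), (Gamma, Cal, Zephyr), (Helix, Quin, Alpha), (Vega, Mo, Echo), (Zephyr, Cal, Helix), (Zephyr, Kim, Echo)}
Keep only column(s) sname, title: {(Cal, Helix), (Cal, Zephyr), (Hal, Helix), (Kim, Echo), (Mo, Echo), (Quin, Alpha), (Xia, Helix)}
σ[title ≠ Echo]: keep tuples satisfying title ≠ Echo → {(Cal, Helix), (Cal, Zephyr), (Hal, Helix), (Quin, Alpha), (Xia, Helix)}

{(Cal, Helix), (Cal, Zephyr), (Hal, Helix), (Quin, Alpha), (Xia, Helix)}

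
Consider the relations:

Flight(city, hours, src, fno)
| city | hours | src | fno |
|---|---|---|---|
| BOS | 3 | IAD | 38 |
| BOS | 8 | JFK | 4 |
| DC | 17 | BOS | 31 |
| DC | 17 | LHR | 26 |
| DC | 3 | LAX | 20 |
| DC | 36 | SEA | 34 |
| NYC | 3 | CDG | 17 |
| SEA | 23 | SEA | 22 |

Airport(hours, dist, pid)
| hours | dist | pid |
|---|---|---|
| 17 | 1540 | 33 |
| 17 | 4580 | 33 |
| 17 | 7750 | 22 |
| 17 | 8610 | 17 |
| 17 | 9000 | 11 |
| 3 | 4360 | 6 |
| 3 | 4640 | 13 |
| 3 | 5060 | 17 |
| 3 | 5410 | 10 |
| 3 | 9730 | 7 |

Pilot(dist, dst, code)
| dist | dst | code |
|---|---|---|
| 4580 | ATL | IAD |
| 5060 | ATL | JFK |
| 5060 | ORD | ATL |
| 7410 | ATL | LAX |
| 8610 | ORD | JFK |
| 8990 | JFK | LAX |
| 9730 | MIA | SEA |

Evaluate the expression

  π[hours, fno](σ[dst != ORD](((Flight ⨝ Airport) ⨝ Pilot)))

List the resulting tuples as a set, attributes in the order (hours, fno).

Natural join on hours: {(BOS, 3, IAD, 38, 4360, 6), (BOS, 3, IAD, 38, 4640, 13), (BOS, 3, IAD, 38, 5060, 17), (BOS, 3, IAD, 38, 5410, 10), (BOS, 3, IAD, 38, 9730, 7), (DC, 17, BOS, 31, 1540, 33), (DC, 17, BOS, 31, 4580, 33), (DC, 17, BOS, 31, 7750, 22), (DC, 17, BOS, 31, 8610, 17), (DC, 17, BOS, 31, 9000, 11), (DC, 17, LHR, 26, 1540, 33), (DC, 17, LHR, 26, 4580, 33), (DC, 17, LHR, 26, 7750, 22), (DC, 17, LHR, 26, 8610, 17), (DC, 17, LHR, 26, 9000, 11), (DC, 3, LAX, 20, 4360, 6), (DC, 3, LAX, 20, 4640, 13), (DC, 3, LAX, 20, 5060, 17), (DC, 3, LAX, 20, 5410, 10), (DC, 3, LAX, 20, 9730, 7), (NYC, 3, CDG, 17, 4360, 6), (NYC, 3, CDG, 17, 4640, 13), (NYC, 3, CDG, 17, 5060, 17), (NYC, 3, CDG, 17, 5410, 10), (NYC, 3, CDG, 17, 9730, 7)}
Natural join on dist: {(BOS, 3, IAD, 38, 5060, 17, ATL, JFK), (BOS, 3, IAD, 38, 5060, 17, ORD, ATL), (BOS, 3, IAD, 38, 9730, 7, MIA, SEA), (DC, 17, BOS, 31, 4580, 33, ATL, IAD), (DC, 17, BOS, 31, 8610, 17, ORD, JFK), (DC, 17, LHR, 26, 4580, 33, ATL, IAD), (DC, 17, LHR, 26, 8610, 17, ORD, JFK), (DC, 3, LAX, 20, 5060, 17, ATL, JFK), (DC, 3, LAX, 20, 5060, 17, ORD, ATL), (DC, 3, LAX, 20, 9730, 7, MIA, SEA), (NYC, 3, CDG, 17, 5060, 17, ATL, JFK), (NYC, 3, CDG, 17, 5060, 17, ORD, ATL), (NYC, 3, CDG, 17, 9730, 7, MIA, SEA)}
σ[dst != ORD]: keep tuples satisfying dst != ORD → {(BOS, 3, IAD, 38, 5060, 17, ATL, JFK), (BOS, 3, IAD, 38, 9730, 7, MIA, SEA), (DC, 17, BOS, 31, 4580, 33, ATL, IAD), (DC, 17, LHR, 26, 4580, 33, ATL, IAD), (DC, 3, LAX, 20, 5060, 17, ATL, JFK), (DC, 3, LAX, 20, 9730, 7, MIA, SEA), (NYC, 3, CDG, 17, 5060, 17, ATL, JFK), (NYC, 3, CDG, 17, 9730, 7, MIA, SEA)}
Projecting to hours, fno (3 duplicate(s) eliminated): {(17, 26), (17, 31), (3, 17), (3, 20), (3, 38)}

{(17, 26), (17, 31), (3, 17), (3, 20), (3, 38)}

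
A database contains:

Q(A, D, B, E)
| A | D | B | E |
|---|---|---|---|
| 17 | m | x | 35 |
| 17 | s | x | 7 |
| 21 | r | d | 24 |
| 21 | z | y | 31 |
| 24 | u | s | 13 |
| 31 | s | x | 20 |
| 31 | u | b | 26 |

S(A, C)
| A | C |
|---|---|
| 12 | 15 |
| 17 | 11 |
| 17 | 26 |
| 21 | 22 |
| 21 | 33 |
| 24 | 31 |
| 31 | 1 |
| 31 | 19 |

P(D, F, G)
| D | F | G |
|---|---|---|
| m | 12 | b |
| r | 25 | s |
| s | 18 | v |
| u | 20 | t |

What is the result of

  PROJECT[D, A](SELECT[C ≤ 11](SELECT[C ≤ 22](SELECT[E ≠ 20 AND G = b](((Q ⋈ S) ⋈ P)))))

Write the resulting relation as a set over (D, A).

{(m, 17)}

Joining Q and S on A yields {(17, m, x, 35, 11), (17, m, x, 35, 26), (17, s, x, 7, 11), (17, s, x, 7, 26), (21, r, d, 24, 22), (21, r, d, 24, 33), (21, z, y, 31, 22), (21, z, y, 31, 33), (24, u, s, 13, 31), (31, s, x, 20, 1), (31, s, x, 20, 19), (31, u, b, 26, 1), (31, u, b, 26, 19)}.
Joining (Q ⋈ S) and P on D yields {(17, m, x, 35, 11, 12, b), (17, m, x, 35, 26, 12, b), (17, s, x, 7, 11, 18, v), (17, s, x, 7, 26, 18, v), (21, r, d, 24, 22, 25, s), (21, r, d, 24, 33, 25, s), (24, u, s, 13, 31, 20, t), (31, s, x, 20, 1, 18, v), (31, s, x, 20, 19, 18, v), (31, u, b, 26, 1, 20, t), (31, u, b, 26, 19, 20, t)}.
Selection E ≠ 20 AND G = b: {(17, m, x, 35, 11, 12, b), (17, m, x, 35, 26, 12, b)}
Selection C ≤ 22: {(17, m, x, 35, 11, 12, b)}
Selection C ≤ 11: {(17, m, x, 35, 11, 12, b)}
Projecting to D, A: {(m, 17)}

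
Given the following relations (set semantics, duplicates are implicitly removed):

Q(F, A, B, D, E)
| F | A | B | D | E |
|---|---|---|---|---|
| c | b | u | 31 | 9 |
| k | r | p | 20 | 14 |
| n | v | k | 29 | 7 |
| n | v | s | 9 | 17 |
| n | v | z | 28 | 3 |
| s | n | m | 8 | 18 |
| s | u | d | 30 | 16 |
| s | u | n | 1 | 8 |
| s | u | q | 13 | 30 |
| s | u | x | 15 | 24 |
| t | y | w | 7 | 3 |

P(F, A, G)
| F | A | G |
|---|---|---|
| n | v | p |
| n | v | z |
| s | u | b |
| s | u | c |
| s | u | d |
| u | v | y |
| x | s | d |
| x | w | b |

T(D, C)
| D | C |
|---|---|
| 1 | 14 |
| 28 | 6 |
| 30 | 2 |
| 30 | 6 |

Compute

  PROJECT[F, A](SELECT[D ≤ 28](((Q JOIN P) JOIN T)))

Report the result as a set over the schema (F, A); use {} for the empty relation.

Q ⋈ P (natural join on F, A): {(n, v, k, 29, 7, p), (n, v, k, 29, 7, z), (n, v, s, 9, 17, p), (n, v, s, 9, 17, z), (n, v, z, 28, 3, p), (n, v, z, 28, 3, z), (s, u, d, 30, 16, b), (s, u, d, 30, 16, c), (s, u, d, 30, 16, d), (s, u, n, 1, 8, b), (s, u, n, 1, 8, c), (s, u, n, 1, 8, d), (s, u, q, 13, 30, b), (s, u, q, 13, 30, c), (s, u, q, 13, 30, d), (s, u, x, 15, 24, b), (s, u, x, 15, 24, c), (s, u, x, 15, 24, d)}
(Q JOIN P) ⋈ T (natural join on D): {(n, v, z, 28, 3, p, 6), (n, v, z, 28, 3, z, 6), (s, u, d, 30, 16, b, 2), (s, u, d, 30, 16, b, 6), (s, u, d, 30, 16, c, 2), (s, u, d, 30, 16, c, 6), (s, u, d, 30, 16, d, 2), (s, u, d, 30, 16, d, 6), (s, u, n, 1, 8, b, 14), (s, u, n, 1, 8, c, 14), (s, u, n, 1, 8, d, 14)}
Selection D ≤ 28: {(n, v, z, 28, 3, p, 6), (n, v, z, 28, 3, z, 6), (s, u, n, 1, 8, b, 14), (s, u, n, 1, 8, c, 14), (s, u, n, 1, 8, d, 14)}
Projecting to F, A (3 duplicate(s) eliminated): {(n, v), (s, u)}

{(n, v), (s, u)}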